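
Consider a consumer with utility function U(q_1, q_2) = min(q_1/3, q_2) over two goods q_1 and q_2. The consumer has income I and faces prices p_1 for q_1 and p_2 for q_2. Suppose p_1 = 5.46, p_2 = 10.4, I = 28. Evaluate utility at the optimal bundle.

With perfect complements, no substitution: consume in ratio q_1:q_2 = 3:1.
Budget: p_1·q_1 + p_2·(1/3)·q_1 = I, so (3·p_1 + p_2)·q_1 = 3·I.
Demand: q_1*(p_1,p_2,I) = 3·I/(3·p_1 + p_2), q_2* = I/(3·p_1 + p_2).
Here 3·5.46 + 10.4 = 26.78, giving q_1* = 3.1367 and q_2* = 1.0456.
Utility at the optimum: U(3.1367, 1.0456) = 1.0456.

V = 1.0456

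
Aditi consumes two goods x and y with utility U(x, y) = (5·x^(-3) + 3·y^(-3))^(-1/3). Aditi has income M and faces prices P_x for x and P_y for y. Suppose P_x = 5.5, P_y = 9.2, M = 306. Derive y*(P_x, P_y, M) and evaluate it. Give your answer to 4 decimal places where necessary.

y* = 18.765

With the ratio pinned down, the budget gives x* = M/(P_x + P_y·(y/x)) and y* = (y/x)·x*.
Numerically y/x = 0.773894, so x* = 306/(5.5 + 9.2·0.773894) = 24.2476 and y* = 0.773894·24.2476 = 18.765.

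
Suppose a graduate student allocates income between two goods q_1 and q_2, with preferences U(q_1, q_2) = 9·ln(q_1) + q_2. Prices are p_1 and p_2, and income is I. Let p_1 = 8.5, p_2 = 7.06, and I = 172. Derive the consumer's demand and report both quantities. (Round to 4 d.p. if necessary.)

q_1* = 7.4753, q_2* = 15.3626

Set MRS = p_1/p_2: (9/q_1)/1 = p_1/p_2.
So q_1*(p_1,p_2) = 9·p_2/p_1, independent of income; and q_2* = (I − 9·p_2)/p_2.
At the given prices: q_1* = 9·7.06/8.5 = 7.4753, and q_2* = 15.3626.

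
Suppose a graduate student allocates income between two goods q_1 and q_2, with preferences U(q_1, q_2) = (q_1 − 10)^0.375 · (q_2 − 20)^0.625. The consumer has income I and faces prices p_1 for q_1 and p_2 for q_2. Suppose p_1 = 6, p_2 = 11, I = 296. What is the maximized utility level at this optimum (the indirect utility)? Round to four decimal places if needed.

Let q_1' = q_1−10, q_2' = q_2−20. MRS = (3/5)·q_2'/q_1' = p_1/p_2.
Substituting into the budget: q_1* = 10 + 0.375·(I − 10·p_1 − 20·p_2)/p_1, and q_2* = 20 + 0.625·(…)/p_2.
Discretionary income = 296 − 10·6 − 20·11 = 16; q_1* = 10 + 0.375·16/6 = 11; q_2* = 20 + 0.625·16/11 = 20.9091.
Utility at the optimum: U(11, 20.9091) = 0.9422.

V = 0.9422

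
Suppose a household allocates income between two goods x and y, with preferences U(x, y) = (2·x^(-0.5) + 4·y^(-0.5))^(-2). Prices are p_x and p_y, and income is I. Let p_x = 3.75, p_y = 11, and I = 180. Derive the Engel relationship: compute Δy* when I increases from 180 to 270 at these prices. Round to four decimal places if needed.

Δy* = 5.6815

MU_x ∝ 2·x^(-1.5), MU_y ∝ 4·y^(-1.5), so MRS = (1/2)·(y/x)^(1.5) = p_x/p_y.
Hence y/x = (2·p_x/p_y)^(1/(1.5)), i.e. raised to the 2/3 power.
Substitute y = (y/x)·x into the budget: x* = I/(p_x + p_y·(y/x)).
Numerically y/x = 0.774662, so x* = 180/(3.75 + 11·0.774662) = 14.6684 and y* = 0.774662·14.6684 = 11.363.
At I' = 270: y* = 17.0446. Change: 17.0446 − 11.363 = 5.6815.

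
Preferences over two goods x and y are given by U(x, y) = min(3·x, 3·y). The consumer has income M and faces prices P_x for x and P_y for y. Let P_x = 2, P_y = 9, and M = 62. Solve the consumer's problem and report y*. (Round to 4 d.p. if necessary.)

y* = 5.6364

Demand: x*(P_x,P_y,M) = 3·M/(3·P_x + 3·P_y), y* = 3·M/(3·P_x + 3·P_y).
Here 3·2 + 3·9 = 33, giving y* = 5.6364.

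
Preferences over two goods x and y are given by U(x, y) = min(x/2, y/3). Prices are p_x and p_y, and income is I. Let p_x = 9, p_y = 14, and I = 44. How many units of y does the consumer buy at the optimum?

Leontief preferences: the optimum is at the kink where x/2 = y/3, i.e. y = (3/2)·x.
Budget: p_x·x + p_y·(3/2)·x = I, so (2·p_x + 3·p_y)·x = 2·I.
Demand: x*(p_x,p_y,I) = 2·I/(2·p_x + 3·p_y), y* = 3·I/(2·p_x + 3·p_y).
Here 2·9 + 3·14 = 60, giving y* = 2.2.

y* = 2.2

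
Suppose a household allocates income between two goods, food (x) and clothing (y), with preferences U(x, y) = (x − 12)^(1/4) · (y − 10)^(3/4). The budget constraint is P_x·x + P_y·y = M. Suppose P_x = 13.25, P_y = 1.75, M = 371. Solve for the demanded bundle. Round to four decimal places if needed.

MRS = (1/3)·(y−10)/(x−12). Tangency with P_x/P_y gives y−10 = 3·(P_x/P_y)·(x−12).
Substituting into the budget: x* = 12 + 0.25·(M − 12·P_x − 10·P_y)/P_x, and y* = 10 + 0.75·(…)/P_y.
Discretionary income = 371 − 12·13.25 − 10·1.75 = 194.5; x* = 12 + 0.25·194.5/13.25 = 15.6698; y* = 10 + 0.75·194.5/1.75 = 93.3571.

x* = 15.6698, y* = 93.3571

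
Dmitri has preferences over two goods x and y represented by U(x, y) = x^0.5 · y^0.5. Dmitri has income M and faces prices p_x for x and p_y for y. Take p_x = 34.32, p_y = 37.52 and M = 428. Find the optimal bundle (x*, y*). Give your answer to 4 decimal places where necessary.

Tangency: MRS = y/x = p_x/p_y.
So 0.5·p_y·y = 0.5·p_x·x; combined with the budget, a share 0.5 of income goes to x.
Demand: x*(p_x,p_y,M) = 0.5·M/p_x and y* = 0.5·M/p_y.
At p_x=34.32, p_y=37.52, M=428: x* = 0.5·428/34.32 = 6.2354, y* = 5.7036.

x* = 6.2354, y* = 5.7036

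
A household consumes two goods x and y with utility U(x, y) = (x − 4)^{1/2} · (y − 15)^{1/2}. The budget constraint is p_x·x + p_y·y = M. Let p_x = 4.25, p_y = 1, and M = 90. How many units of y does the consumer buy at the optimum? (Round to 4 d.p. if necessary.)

Discretionary income = 90 − 4·4.25 − 15·1 = 58; y* = 15 + 0.5·58/1 = 44.

y* = 44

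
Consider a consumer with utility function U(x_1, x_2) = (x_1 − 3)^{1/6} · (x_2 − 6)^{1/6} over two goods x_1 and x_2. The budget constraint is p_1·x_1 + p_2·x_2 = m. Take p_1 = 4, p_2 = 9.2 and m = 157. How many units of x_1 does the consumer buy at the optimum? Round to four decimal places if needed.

x_1* = 14.225

After buying the subsistence bundle (3, 6), a share 0.5 of the remaining income goes to x_1: x_1* = 3 + 0.5·(m − 3p_1 − 6p_2)/p_1.
Discretionary income = 157 − 3·4 − 6·9.2 = 89.8; x_1* = 3 + 0.5·89.8/4 = 14.225.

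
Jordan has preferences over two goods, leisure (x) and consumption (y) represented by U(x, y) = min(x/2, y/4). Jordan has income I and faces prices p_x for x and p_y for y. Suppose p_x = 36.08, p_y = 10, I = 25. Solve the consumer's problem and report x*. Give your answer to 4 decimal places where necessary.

x* = 0.4458

With perfect complements, no substitution: consume in ratio x:y = 2:4.
Budget: p_x·x + p_y·2·x = I, so (2·p_x + 4·p_y)·x = 2·I.
Demand: x*(p_x,p_y,I) = 2·I/(2·p_x + 4·p_y), y* = 4·I/(2·p_x + 4·p_y).
Here 2·36.08 + 4·10 = 112.16, giving x* = 0.4458.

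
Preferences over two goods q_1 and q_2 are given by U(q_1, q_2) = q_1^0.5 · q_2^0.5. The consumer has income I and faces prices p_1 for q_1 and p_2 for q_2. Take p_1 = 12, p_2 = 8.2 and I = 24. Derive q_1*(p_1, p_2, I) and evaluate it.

Demand: q_1*(p_1,p_2,I) = 0.5·I/p_1 and q_2* = 0.5·I/p_2.
At p_1=12, p_2=8.2, I=24: q_1* = 0.5·24/12 = 1.

q_1* = 1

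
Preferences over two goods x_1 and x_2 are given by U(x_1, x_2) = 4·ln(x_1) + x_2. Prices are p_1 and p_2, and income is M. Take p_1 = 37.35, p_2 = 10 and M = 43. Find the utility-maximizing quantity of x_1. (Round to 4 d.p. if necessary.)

x_1* = 1.071

MU_x_1 = 4/x_1, MU_x_2 = 1. Tangency: 4/x_1 = p_1/p_2.
So x_1*(p_1,p_2) = 4·p_2/p_1, independent of income; and x_2* = (M − 4·p_2)/p_2.
At the given prices: x_1* = 4·10/37.35 = 1.071.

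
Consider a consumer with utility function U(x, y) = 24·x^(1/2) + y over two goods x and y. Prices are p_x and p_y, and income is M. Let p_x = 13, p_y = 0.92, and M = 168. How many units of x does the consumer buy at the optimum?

x* = 0.7212

Utility is quasi-linear in y; the FOC for x is 12/√x = p_x/p_y.
Thus x* = (12·p_y/p_x)² — independent of M — with the rest of income spent on y.
Plugging in: x* = (12·0.92/13)² = 0.7212.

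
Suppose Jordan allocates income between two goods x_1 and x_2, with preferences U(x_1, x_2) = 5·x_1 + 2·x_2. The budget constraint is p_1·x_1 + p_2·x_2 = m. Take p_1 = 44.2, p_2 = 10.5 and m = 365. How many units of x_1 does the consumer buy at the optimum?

x_1* = 0

Perfect substitutes: compare marginal utility per dollar. 5/p_1 vs 2/p_2 → 0.1131 vs 0.1905.
x_2 gives more utility per dollar, so spend all income on x_2: x_2* = m/p_2, x_1* = 0.
Numerically: x_1* = 0, x_2* = 34.7619.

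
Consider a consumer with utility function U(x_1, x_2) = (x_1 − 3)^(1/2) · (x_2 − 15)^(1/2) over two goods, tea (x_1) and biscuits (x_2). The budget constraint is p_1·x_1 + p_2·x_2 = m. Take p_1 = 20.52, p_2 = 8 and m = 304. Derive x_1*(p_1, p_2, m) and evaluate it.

x_1* = 5.9834

Discretionary income = 304 − 3·20.52 − 15·8 = 122.44; x_1* = 3 + 0.5·122.44/20.52 = 5.9834.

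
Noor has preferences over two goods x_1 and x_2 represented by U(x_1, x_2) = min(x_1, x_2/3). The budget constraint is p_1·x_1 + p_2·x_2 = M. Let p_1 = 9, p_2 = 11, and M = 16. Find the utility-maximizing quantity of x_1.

With perfect complements, no substitution: consume in ratio x_1:x_2 = 1:3.
Budget: p_1·x_1 + p_2·3·x_1 = M, so (p_1 + 3·p_2)·x_1 = M.
Demand: x_1*(p_1,p_2,M) = M/(p_1 + 3·p_2), x_2* = 3·M/(p_1 + 3·p_2).
Here 9 + 3·11 = 42, giving x_1* = 0.381.

x_1* = 0.381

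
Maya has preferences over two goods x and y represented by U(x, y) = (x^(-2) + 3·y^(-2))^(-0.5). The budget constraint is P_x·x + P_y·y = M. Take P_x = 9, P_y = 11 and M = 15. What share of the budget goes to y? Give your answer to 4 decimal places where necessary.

share on y = 0.6225

From the CES first-order condition, (1/3)·(y/x)^(3) = P_x/P_y.
Solve for the ratio: y/x = [3·P_x/P_y]^(1/3).
Substitute y = (y/x)·x into the budget: x* = M/(P_x + P_y·(y/x)).
Numerically y/x = 1.348933, so x* = 15/(9 + 11·1.348933) = 0.6292 and y* = 1.348933·0.6292 = 0.8488.
Expenditure on y: 11·0.8488 = 9.3368; share = 0.6225.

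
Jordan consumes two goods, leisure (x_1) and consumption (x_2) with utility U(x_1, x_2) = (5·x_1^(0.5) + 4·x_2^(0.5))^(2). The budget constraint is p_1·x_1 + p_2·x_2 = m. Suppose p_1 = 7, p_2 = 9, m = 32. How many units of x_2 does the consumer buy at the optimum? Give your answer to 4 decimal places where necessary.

x_2* = 1.1817

MU_x_1 ∝ 5·x_1^(-0.5), MU_x_2 ∝ 4·x_2^(-0.5), so MRS = (5/4)·(x_2/x_1)^(0.5) = p_1/p_2.
Solve for the ratio: x_2/x_1 = [(4/5)·p_1/p_2]^(2).
With the ratio pinned down, the budget gives x_1* = m/(p_1 + p_2·(x_2/x_1)) and x_2* = (x_2/x_1)·x_1*.
Numerically x_2/x_1 = 0.38716, so x_1* = 32/(7 + 9·0.38716) = 3.0521 and x_2* = 0.38716·3.0521 = 1.1817.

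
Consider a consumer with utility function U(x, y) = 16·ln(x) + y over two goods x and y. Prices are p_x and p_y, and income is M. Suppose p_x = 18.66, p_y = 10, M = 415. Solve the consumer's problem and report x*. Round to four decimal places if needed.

Set MRS = p_x/p_y: (16/x)/1 = p_x/p_y.
So x*(p_x,p_y) = 16·p_y/p_x, independent of income; and y* = (M − 16·p_y)/p_y.
At the given prices: x* = 16·10/18.66 = 8.5745.

x* = 8.5745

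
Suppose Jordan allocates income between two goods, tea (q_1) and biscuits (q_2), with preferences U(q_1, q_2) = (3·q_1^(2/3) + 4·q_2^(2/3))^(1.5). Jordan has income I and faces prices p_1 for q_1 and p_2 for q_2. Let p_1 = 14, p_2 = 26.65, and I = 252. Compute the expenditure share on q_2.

share on q_2 = 0.3955

Numerically q_2/q_1 = 0.343644, so q_1* = 252/(14 + 26.65·0.343644) = 10.8817 and q_2* = 0.343644·10.8817 = 3.7394.
Expenditure on q_2: 26.65·3.7394 = 99.656; share = 0.3955.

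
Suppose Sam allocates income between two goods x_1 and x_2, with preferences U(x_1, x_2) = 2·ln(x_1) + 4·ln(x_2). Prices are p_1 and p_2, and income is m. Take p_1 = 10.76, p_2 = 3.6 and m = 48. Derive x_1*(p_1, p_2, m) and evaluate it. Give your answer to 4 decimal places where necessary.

x_1* = 1.487

The MRS is (1/2)·x_2/x_1. Set MRS = p_1/p_2.
Rearranging, p_2·x_2 = 2·p_1·x_1. Substituting into the budget gives p_1·x_1·(1 + 2) = m.
Demand: x_1*(p_1,p_2,m) = 1/3·m/p_1 and x_2* = 2/3·m/p_2.
At p_1=10.76, p_2=3.6, m=48: x_1* = 1/3·48/10.76 = 1.487.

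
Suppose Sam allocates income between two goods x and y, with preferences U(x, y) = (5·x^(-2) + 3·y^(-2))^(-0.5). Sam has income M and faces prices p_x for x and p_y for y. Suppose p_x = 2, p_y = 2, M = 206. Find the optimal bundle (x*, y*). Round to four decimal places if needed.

x* = 55.874, y* = 47.126

Numerically y/x = 0.843433, so x* = 206/(2 + 2·0.843433) = 55.874 and y* = 0.843433·55.874 = 47.126.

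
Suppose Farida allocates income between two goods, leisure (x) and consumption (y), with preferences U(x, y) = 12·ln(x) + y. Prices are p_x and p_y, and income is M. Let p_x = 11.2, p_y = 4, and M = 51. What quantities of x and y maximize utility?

x* = 4.2857, y* = 0.75

MU_x = 12/x, MU_y = 1. Tangency: 12/x = p_x/p_y.
So x*(p_x,p_y) = 12·p_y/p_x, independent of income; and y* = (M − 12·p_y)/p_y.
At the given prices: x* = 12·4/11.2 = 4.2857, and y* = 0.75.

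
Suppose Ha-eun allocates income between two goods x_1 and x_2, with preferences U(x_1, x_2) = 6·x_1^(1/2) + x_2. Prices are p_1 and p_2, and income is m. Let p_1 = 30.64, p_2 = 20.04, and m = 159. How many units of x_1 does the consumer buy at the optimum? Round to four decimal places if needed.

x_1* = 3.85

Utility is quasi-linear in x_2; the FOC for x_1 is 3/√x_1 = p_1/p_2.
Thus x_1* = (3·p_2/p_1)² — independent of m — with the rest of income spent on x_2.
Plugging in: x_1* = (3·20.04/30.64)² = 3.85.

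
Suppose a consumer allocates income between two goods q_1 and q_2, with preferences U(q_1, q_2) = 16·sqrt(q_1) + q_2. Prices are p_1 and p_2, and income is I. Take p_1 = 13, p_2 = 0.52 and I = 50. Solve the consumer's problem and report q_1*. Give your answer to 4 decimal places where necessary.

Set MRS = p_1/p_2: 8·q_1^(−1/2) = p_1/p_2.
Thus q_1* = (8·p_2/p_1)² — independent of I — with the rest of income spent on q_2.
Plugging in: q_1* = (8·0.52/13)² = 0.1024.

q_1* = 0.1024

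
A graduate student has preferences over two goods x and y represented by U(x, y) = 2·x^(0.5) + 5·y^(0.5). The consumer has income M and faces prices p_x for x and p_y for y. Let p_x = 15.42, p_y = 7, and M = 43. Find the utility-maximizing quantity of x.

MU_x ∝ 2·x^(-0.5), MU_y ∝ 5·y^(-0.5), so MRS = (2/5)·(y/x)^(0.5) = p_x/p_y.
Hence y/x = ((5/2)·p_x/p_y)^(1/(0.5)), i.e. raised to the 2 power.
Substitute y = (y/x)·x into the budget: x* = M/(p_x + p_y·(y/x)).
Numerically y/x = 30.328622, so x* = 43/(15.42 + 7·30.328622) = 0.1888.

x* = 0.1888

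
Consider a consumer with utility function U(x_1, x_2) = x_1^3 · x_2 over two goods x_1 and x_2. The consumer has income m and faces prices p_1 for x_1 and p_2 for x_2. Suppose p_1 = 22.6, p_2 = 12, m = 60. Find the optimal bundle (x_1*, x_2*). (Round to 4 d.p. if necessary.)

At p_1=22.6, p_2=12, m=60: x_1* = 0.75·60/22.6 = 1.9912, x_2* = 1.25.

x_1* = 1.9912, x_2* = 1.25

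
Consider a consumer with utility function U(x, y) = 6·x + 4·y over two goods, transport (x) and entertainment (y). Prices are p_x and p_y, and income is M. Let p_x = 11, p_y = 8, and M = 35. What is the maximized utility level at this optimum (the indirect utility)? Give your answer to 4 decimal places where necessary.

x gives more utility per dollar, so spend all income on x: x* = M/p_x, y* = 0.
Numerically: x* = 3.1818, y* = 0.
Utility at the optimum: U(3.1818, 0) = 19.0909.

V = 19.0909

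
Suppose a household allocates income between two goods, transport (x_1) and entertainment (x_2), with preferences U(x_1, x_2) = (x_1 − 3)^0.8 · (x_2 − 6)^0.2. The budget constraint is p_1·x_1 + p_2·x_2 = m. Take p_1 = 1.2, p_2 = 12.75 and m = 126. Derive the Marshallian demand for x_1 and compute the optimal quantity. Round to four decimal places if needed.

x_1* = 33.6

Substituting into the budget: x_1* = 3 + 0.8·(m − 3·p_1 − 6·p_2)/p_1, and x_2* = 6 + 0.2·(…)/p_2.
Discretionary income = 126 − 3·1.2 − 6·12.75 = 45.9; x_1* = 3 + 0.8·45.9/1.2 = 33.6.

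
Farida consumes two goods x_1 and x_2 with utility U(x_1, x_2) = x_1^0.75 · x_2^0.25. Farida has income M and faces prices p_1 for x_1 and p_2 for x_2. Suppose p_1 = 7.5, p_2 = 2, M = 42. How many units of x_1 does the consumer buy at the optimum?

x_1* = 4.2

MU_x_1/MU_x_2 = (0.75·x_2)/(0.25·x_1); tangency sets this equal to p_1/p_2.
Rearranging, p_2·x_2 = (1/3)·p_1·x_1. Substituting into the budget gives p_1·x_1·(1 + (1/3)) = M.
Demand: x_1*(p_1,p_2,M) = 0.75·M/p_1 and x_2* = 0.25·M/p_2.
At p_1=7.5, p_2=2, M=42: x_1* = 0.75·42/7.5 = 4.2.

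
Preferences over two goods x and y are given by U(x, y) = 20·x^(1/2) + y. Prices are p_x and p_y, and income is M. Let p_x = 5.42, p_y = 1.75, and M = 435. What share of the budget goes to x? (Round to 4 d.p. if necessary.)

share on x = 0.1299

Solve: √x = 10·p_y/p_x, so x*(p_x,p_y) = (10·p_y/p_x)², and y* = (M − p_x·x*)/p_y.
Plugging in: x* = (10·1.75/5.42)² = 10.425, y* = 216.2836.
Expenditure on x: 5.42·10.425 = 56.5037; share = 0.1299.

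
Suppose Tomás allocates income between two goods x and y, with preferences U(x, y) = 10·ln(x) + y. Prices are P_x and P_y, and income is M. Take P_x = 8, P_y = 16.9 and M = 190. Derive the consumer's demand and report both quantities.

Set MRS = P_x/P_y: (10/x)/1 = P_x/P_y.
So x*(P_x,P_y) = 10·P_y/P_x, independent of income; and y* = (M − 10·P_y)/P_y.
At the given prices: x* = 10·16.9/8 = 21.125, and y* = 1.2426.

x* = 21.125, y* = 1.2426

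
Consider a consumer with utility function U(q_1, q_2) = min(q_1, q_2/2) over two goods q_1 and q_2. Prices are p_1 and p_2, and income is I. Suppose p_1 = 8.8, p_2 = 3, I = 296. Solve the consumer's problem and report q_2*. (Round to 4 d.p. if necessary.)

Leontief preferences: the optimum is at the kink where q_1/1 = q_2/2, i.e. q_2 = 2·q_1.
Budget: p_1·q_1 + p_2·2·q_1 = I, so (p_1 + 2·p_2)·q_1 = I.
Demand: q_1*(p_1,p_2,I) = I/(p_1 + 2·p_2), q_2* = 2·I/(p_1 + 2·p_2).
Here 8.8 + 2·3 = 14.8, giving q_2* = 40.

q_2* = 40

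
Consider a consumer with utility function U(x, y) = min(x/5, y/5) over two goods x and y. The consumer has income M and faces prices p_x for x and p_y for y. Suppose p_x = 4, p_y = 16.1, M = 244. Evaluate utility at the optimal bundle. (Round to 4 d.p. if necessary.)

With perfect complements, no substitution: consume in ratio x:y = 5:5.
Budget: p_x·x + p_y·x = M, so (5·p_x + 5·p_y)·x = 5·M.
Demand: x*(p_x,p_y,M) = 5·M/(5·p_x + 5·p_y), y* = 5·M/(5·p_x + 5·p_y).
Here 5·4 + 5·16.1 = 100.5, giving x* = 12.1393 and y* = 12.1393.
Utility at the optimum: U(12.1393, 12.1393) = 2.4279.

V = 2.4279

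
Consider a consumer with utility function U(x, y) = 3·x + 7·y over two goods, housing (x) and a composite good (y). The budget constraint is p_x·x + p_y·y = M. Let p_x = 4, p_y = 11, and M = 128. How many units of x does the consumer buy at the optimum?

Linear utility — the consumer picks whichever good has higher MU/price: 3/4 = 0.75 vs 7/11 = 0.6364.
x gives more utility per dollar, so spend all income on x: x* = M/p_x, y* = 0.
Numerically: x* = 32, y* = 0.

x* = 32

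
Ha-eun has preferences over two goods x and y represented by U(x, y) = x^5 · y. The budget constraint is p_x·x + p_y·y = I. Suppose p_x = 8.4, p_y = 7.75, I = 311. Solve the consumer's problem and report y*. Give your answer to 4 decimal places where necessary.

y* = 6.6882

Demand: x*(p_x,p_y,I) = 5/6·I/p_x and y* = 1/6·I/p_y.
At p_x=8.4, p_y=7.75, I=311: y* = 1/6·311/7.75 = 6.6882.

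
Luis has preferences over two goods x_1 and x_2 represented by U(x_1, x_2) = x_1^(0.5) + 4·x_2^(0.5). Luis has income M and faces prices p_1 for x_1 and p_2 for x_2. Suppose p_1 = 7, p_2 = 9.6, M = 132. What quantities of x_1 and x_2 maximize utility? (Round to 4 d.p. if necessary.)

From the CES first-order condition, (1/4)·(x_2/x_1)^(0.5) = p_1/p_2.
Hence x_2/x_1 = (4·p_1/p_2)^(1/(0.5)), i.e. raised to the 2 power.
With the ratio pinned down, the budget gives x_1* = M/(p_1 + p_2·(x_2/x_1)) and x_2* = (x_2/x_1)·x_1*.
Numerically x_2/x_1 = 8.506944, so x_1* = 132/(7 + 9.6·8.506944) = 1.4887 and x_2* = 8.506944·1.4887 = 12.6645.

x_1* = 1.4887, x_2* = 12.6645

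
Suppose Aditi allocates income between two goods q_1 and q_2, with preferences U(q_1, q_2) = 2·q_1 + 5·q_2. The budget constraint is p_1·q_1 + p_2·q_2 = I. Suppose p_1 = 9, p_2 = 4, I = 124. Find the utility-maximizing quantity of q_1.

q_1* = 0

Perfect substitutes: compare marginal utility per dollar. 2/p_1 vs 5/p_2 → 0.2222 vs 1.25.
q_2 gives more utility per dollar, so spend all income on q_2: q_2* = I/p_2, q_1* = 0.
Numerically: q_1* = 0, q_2* = 31.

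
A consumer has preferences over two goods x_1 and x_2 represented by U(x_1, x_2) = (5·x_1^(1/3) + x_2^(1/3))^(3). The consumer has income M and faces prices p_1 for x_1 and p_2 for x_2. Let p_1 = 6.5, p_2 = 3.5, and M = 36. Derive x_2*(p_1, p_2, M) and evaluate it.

MRS = MU_x_1/MU_x_2 = 5·(x_2/x_1)^(2/3). Set equal to p_1/p_2.
Hence x_2/x_1 = ((1/5)·p_1/p_2)^(1/(2/3)), i.e. raised to the 1.5 power.
With the ratio pinned down, the budget gives x_1* = M/(p_1 + p_2·(x_2/x_1)) and x_2* = (x_2/x_1)·x_1*.
Numerically x_2/x_1 = 0.226367, so x_1* = 36/(6.5 + 3.5·0.226367) = 4.9367 and x_2* = 0.226367·4.9367 = 1.1175.

x_2* = 1.1175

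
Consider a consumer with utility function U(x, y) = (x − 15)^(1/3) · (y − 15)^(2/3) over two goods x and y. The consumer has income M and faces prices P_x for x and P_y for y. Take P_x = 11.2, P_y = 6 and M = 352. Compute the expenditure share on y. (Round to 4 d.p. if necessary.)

share on y = 0.4337

MRS = (1/2)·(y−15)/(x−15). Tangency with P_x/P_y gives y−15 = 2·(P_x/P_y)·(x−15).
Substituting into the budget: x* = 15 + 1/3·(M − 15·P_x − 15·P_y)/P_x, and y* = 15 + 2/3·(…)/P_y.
Discretionary income = 352 − 15·11.2 − 15·6 = 94; x* = 15 + 1/3·94/11.2 = 17.7976; y* = 15 + 2/3·94/6 = 25.4444.
Expenditure on y: 6·25.4444 = 152.6667; share = 0.4337.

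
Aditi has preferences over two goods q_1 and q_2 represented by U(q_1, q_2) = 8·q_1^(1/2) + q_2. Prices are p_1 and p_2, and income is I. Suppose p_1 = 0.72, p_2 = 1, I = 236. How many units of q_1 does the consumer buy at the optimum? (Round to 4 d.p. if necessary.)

q_1* = 30.8642

Utility is quasi-linear in q_2; the FOC for q_1 is 4/√q_1 = p_1/p_2.
Thus q_1* = (4·p_2/p_1)² — independent of I — with the rest of income spent on q_2.
Plugging in: q_1* = (4·1/0.72)² = 30.8642.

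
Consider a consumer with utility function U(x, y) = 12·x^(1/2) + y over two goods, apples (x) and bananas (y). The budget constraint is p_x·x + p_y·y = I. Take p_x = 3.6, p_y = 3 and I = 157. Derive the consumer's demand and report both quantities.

Set MRS = p_x/p_y: 6·x^(−1/2) = p_x/p_y.
Thus x* = (6·p_y/p_x)² — independent of I — with the rest of income spent on y.
Plugging in: x* = (6·3/3.6)² = 25, y* = 22.3333.

x* = 25, y* = 22.3333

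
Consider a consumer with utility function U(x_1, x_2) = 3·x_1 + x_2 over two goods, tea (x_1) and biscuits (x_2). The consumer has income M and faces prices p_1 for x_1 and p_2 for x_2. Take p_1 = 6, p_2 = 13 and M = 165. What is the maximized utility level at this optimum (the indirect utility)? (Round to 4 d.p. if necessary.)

Perfect substitutes: compare marginal utility per dollar. 3/p_1 vs 1/p_2 → 0.5 vs 0.0769.
x_1 gives more utility per dollar, so spend all income on x_1: x_1* = M/p_1, x_2* = 0.
Numerically: x_1* = 27.5, x_2* = 0.
Utility at the optimum: U(27.5, 0) = 82.5.

V = 82.5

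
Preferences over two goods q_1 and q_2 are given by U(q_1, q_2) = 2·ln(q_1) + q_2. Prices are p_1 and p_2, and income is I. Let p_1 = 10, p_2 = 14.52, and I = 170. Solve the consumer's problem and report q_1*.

At the given prices: q_1* = 2·14.52/10 = 2.904.

q_1* = 2.904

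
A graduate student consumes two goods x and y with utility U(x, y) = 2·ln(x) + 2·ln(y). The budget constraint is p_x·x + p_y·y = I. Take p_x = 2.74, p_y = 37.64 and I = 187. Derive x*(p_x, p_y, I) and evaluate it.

MU_x/MU_y = (2·y)/(2·x); tangency sets this equal to p_x/p_y.
So 2·p_y·y = 2·p_x·x; combined with the budget, a share 0.5 of income goes to x.
Demand: x*(p_x,p_y,I) = 0.5·I/p_x and y* = 0.5·I/p_y.
At p_x=2.74, p_y=37.64, I=187: x* = 0.5·187/2.74 = 34.1241.

x* = 34.1241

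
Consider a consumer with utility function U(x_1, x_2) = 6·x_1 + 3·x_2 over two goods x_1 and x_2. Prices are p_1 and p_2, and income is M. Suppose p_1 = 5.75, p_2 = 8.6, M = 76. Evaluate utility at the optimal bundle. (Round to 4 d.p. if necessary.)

Linear utility — the consumer picks whichever good has higher MU/price: 6/5.75 = 1.0435 vs 3/8.6 = 0.3488.
x_1 gives more utility per dollar, so spend all income on x_1: x_1* = M/p_1, x_2* = 0.
Numerically: x_1* = 13.2174, x_2* = 0.
Utility at the optimum: U(13.2174, 0) = 79.3043.

V = 79.3043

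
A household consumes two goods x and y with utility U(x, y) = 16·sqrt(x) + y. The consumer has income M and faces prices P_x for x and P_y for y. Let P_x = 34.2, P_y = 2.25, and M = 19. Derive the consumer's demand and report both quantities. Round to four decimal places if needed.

Set MRS = P_x/P_y: 8·x^(−1/2) = P_x/P_y.
Solve: √x = 8·P_y/P_x, so x*(P_x,P_y) = (8·P_y/P_x)², and y* = (M − P_x·x*)/P_y.
Plugging in: x* = (8·2.25/34.2)² = 0.277, y* = 4.2339.

x* = 0.277, y* = 4.2339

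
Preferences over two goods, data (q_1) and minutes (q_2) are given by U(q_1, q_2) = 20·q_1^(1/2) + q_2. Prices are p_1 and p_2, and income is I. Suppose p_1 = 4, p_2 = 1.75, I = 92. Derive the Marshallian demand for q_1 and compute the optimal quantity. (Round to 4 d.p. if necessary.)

Set MRS = p_1/p_2: 10·q_1^(−1/2) = p_1/p_2.
Solve: √q_1 = 10·p_2/p_1, so q_1*(p_1,p_2) = (10·p_2/p_1)², and q_2* = (I − p_1·q_1*)/p_2.
Plugging in: q_1* = (10·1.75/4)² = 19.1406.

q_1* = 19.1406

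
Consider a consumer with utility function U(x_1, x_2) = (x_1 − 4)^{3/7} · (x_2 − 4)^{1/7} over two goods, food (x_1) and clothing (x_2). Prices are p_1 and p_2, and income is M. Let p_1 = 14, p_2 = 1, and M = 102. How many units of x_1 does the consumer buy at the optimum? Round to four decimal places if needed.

This is Cobb-Douglas in (x_1−4, x_2−4): tangency gives 3/7·p_2·(x_2−4) = 1/7·p_1·(x_1−4).
Substituting into the budget: x_1* = 4 + 0.75·(M − 4·p_1 − 4·p_2)/p_1, and x_2* = 4 + 0.25·(…)/p_2.
Discretionary income = 102 − 4·14 − 4·1 = 42; x_1* = 4 + 0.75·42/14 = 6.25.

x_1* = 6.25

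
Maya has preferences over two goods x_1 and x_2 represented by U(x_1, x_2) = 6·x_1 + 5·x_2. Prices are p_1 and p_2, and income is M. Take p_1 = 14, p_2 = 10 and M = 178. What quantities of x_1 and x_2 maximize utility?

x_1* = 0, x_2* = 17.8

Perfect substitutes: compare marginal utility per dollar. 6/p_1 vs 5/p_2 → 0.4286 vs 0.5.
x_2 gives more utility per dollar, so spend all income on x_2: x_2* = M/p_2, x_1* = 0.
Numerically: x_1* = 0, x_2* = 17.8.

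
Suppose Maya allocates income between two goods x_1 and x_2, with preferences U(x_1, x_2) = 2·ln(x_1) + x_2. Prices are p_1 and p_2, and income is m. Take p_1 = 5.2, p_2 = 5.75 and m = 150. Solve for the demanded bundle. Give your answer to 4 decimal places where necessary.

x_1* = 2.2115, x_2* = 24.087

Set MRS = p_1/p_2: (2/x_1)/1 = p_1/p_2.
So x_1*(p_1,p_2) = 2·p_2/p_1, independent of income; and x_2* = (m − 2·p_2)/p_2.
At the given prices: x_1* = 2·5.75/5.2 = 2.2115, and x_2* = 24.087.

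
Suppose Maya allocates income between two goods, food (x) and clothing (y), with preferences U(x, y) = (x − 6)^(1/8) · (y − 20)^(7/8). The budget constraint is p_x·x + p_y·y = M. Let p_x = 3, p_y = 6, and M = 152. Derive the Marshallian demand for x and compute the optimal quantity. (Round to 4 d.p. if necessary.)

x* = 6.5833

Let x' = x−6, y' = y−20. MRS = (1/7)·y'/x' = p_x/p_y.
After buying the subsistence bundle (6, 20), a share 0.125 of the remaining income goes to x: x* = 6 + 0.125·(M − 6p_x − 20p_y)/p_x.
Discretionary income = 152 − 6·3 − 20·6 = 14; x* = 6 + 0.125·14/3 = 6.5833.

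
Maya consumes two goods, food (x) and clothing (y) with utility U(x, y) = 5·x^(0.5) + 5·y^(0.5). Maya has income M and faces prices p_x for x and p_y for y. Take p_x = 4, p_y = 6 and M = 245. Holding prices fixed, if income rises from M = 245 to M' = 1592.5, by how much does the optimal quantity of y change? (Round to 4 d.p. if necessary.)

Δy* = 89.8333

From the CES first-order condition, (y/x)^(0.5) = p_x/p_y.
Hence y/x = (p_x/p_y)^(1/(0.5)), i.e. raised to the 2 power.
With the ratio pinned down, the budget gives x* = M/(p_x + p_y·(y/x)) and y* = (y/x)·x*.
Numerically y/x = 0.444444, so x* = 245/(4 + 6·0.444444) = 36.75 and y* = 0.444444·36.75 = 16.3333.
At M' = 1592.5: y* = 106.1667. Change: 106.1667 − 16.3333 = 89.8333.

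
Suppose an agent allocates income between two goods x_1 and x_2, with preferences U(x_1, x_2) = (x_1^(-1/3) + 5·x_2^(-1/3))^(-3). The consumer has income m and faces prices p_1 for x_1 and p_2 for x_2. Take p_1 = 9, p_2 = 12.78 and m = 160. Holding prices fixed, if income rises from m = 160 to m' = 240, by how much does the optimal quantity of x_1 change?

Δx_1* = 1.9116

From the CES first-order condition, (1/5)·(x_2/x_1)^(4/3) = p_1/p_2.
Hence x_2/x_1 = (5·p_1/p_2)^(1/(4/3)), i.e. raised to the 0.75 power.
Substitute x_2 = (x_2/x_1)·x_1 into the budget: x_1* = m/(p_1 + p_2·(x_2/x_1)).
Numerically x_2/x_1 = 2.570462, so x_1* = 160/(9 + 12.78·2.570462) = 3.8231.
At m' = 240: x_1* = 5.7347. Change: 5.7347 − 3.8231 = 1.9116.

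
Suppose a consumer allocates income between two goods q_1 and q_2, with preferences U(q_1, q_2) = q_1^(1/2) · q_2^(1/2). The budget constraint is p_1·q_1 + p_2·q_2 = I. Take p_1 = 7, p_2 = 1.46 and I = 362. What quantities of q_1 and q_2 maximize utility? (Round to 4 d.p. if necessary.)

q_1* = 25.8571, q_2* = 123.9726

MU_q_1/MU_q_2 = (0.5·q_2)/(0.5·q_1); tangency sets this equal to p_1/p_2.
Rearranging, p_2·q_2 = p_1·q_1. Substituting into the budget gives p_1·q_1·(1 + 1) = I.
Demand: q_1*(p_1,p_2,I) = 0.5·I/p_1 and q_2* = 0.5·I/p_2.
At p_1=7, p_2=1.46, I=362: q_1* = 0.5·362/7 = 25.8571, q_2* = 123.9726.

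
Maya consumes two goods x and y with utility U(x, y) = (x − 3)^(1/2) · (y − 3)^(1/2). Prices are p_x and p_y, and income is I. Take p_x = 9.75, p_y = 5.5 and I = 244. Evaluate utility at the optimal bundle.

After buying the subsistence bundle (3, 3), a share 0.5 of the remaining income goes to x: x* = 3 + 0.5·(I − 3p_x − 3p_y)/p_x.
Discretionary income = 244 − 3·9.75 − 3·5.5 = 198.25; x* = 3 + 0.5·198.25/9.75 = 13.1667; y* = 3 + 0.5·198.25/5.5 = 21.0227.
Utility at the optimum: U(13.1667, 21.0227) = 13.5363.

V = 13.5363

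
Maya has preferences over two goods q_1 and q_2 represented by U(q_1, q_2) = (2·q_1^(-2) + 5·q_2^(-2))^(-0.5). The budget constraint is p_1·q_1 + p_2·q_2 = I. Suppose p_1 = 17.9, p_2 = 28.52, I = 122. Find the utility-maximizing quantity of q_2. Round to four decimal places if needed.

MU_q_1 ∝ 2·q_1^(-3), MU_q_2 ∝ 5·q_2^(-3), so MRS = (2/5)·(q_2/q_1)^(3) = p_1/p_2.
Hence q_2/q_1 = ((5/2)·p_1/p_2)^(1/(3)), i.e. raised to the 1/3 power.
With the ratio pinned down, the budget gives q_1* = I/(p_1 + p_2·(q_2/q_1)) and q_2* = (q_2/q_1)·q_1*.
Numerically q_2/q_1 = 1.162022, so q_1* = 122/(17.9 + 28.52·1.162022) = 2.3902 and q_2* = 1.162022·2.3902 = 2.7775.

q_2* = 2.7775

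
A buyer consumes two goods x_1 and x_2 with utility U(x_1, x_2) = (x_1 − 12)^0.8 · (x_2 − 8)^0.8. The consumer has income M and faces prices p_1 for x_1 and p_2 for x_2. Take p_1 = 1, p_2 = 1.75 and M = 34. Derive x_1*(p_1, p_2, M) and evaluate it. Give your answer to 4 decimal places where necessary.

x_1* = 16

MRS = (x_2−8)/(x_1−12). Tangency with p_1/p_2 gives x_2−8 = (p_1/p_2)·(x_1−12).
Substituting into the budget: x_1* = 12 + 0.5·(M − 12·p_1 − 8·p_2)/p_1, and x_2* = 8 + 0.5·(…)/p_2.
Discretionary income = 34 − 12·1 − 8·1.75 = 8; x_1* = 12 + 0.5·8/1 = 16.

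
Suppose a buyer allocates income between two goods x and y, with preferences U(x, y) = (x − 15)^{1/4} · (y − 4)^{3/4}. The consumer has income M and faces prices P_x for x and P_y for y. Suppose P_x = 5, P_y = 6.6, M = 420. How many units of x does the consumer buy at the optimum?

x* = 30.93

After buying the subsistence bundle (15, 4), a share 0.25 of the remaining income goes to x: x* = 15 + 0.25·(M − 15P_x − 4P_y)/P_x.
Discretionary income = 420 − 15·5 − 4·6.6 = 318.6; x* = 15 + 0.25·318.6/5 = 30.93.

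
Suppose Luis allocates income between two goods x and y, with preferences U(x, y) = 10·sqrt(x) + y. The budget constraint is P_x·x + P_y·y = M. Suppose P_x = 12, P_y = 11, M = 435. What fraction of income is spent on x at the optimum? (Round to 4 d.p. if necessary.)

Solve: √x = 5·P_y/P_x, so x*(P_x,P_y) = (5·P_y/P_x)², and y* = (M − P_x·x*)/P_y.
Plugging in: x* = (5·11/12)² = 21.0069, y* = 16.6288.
Expenditure on x: 12·21.0069 = 252.0833; share = 0.5795.

share on x = 0.5795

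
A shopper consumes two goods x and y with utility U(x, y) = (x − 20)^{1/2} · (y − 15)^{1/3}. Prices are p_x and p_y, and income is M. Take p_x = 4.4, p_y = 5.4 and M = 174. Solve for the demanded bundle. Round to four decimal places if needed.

x* = 20.6818, y* = 15.3704

This is Cobb-Douglas in (x−20, y−15): tangency gives 0.5·p_y·(y−15) = 1/3·p_x·(x−20).
After buying the subsistence bundle (20, 15), a share 0.6 of the remaining income goes to x: x* = 20 + 0.6·(M − 20p_x − 15p_y)/p_x.
Discretionary income = 174 − 20·4.4 − 15·5.4 = 5; x* = 20 + 0.6·5/4.4 = 20.6818; y* = 15 + 0.4·5/5.4 = 15.3704.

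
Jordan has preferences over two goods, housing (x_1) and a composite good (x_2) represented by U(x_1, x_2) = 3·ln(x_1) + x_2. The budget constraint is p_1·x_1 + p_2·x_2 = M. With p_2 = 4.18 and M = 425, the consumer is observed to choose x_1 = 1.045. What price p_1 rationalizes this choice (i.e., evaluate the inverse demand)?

MU_x_1 = 3/x_1, MU_x_2 = 1. Tangency: 3/x_1 = p_1/p_2.
So x_1*(p_1,p_2) = 3·p_2/p_1, independent of income; and x_2* = (M − 3·p_2)/p_2.
Set x_1* = 1.045 in the demand function and solve for p_1: p_1 = 12.

p_1 = 12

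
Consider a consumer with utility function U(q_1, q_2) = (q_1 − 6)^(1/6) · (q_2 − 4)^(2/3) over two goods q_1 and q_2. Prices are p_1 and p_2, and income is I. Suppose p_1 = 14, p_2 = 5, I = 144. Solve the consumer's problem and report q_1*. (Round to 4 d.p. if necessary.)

This is Cobb-Douglas in (q_1−6, q_2−4): tangency gives 1/6·p_2·(q_2−4) = 2/3·p_1·(q_1−6).
Substituting into the budget: q_1* = 6 + 0.2·(I − 6·p_1 − 4·p_2)/p_1, and q_2* = 4 + 0.8·(…)/p_2.
Discretionary income = 144 − 6·14 − 4·5 = 40; q_1* = 6 + 0.2·40/14 = 6.5714.

q_1* = 6.5714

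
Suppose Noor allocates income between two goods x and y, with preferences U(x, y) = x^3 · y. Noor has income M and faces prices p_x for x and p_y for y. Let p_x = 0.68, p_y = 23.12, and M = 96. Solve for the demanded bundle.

x* = 105.8824, y* = 1.0381

Tangency: MRS = 3·y/x = p_x/p_y.
So 3·p_y·y = p_x·x; combined with the budget, a share 0.75 of income goes to x.
Demand: x*(p_x,p_y,M) = 0.75·M/p_x and y* = 0.25·M/p_y.
At p_x=0.68, p_y=23.12, M=96: x* = 0.75·96/0.68 = 105.8824, y* = 1.0381.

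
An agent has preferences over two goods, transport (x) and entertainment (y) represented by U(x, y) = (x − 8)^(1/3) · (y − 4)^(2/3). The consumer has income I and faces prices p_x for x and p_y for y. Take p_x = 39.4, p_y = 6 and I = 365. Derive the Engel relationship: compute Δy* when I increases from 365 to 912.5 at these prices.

MRS = (1/2)·(y−4)/(x−8). Tangency with p_x/p_y gives y−4 = 2·(p_x/p_y)·(x−8).
After buying the subsistence bundle (8, 4), a share 1/3 of the remaining income goes to x: x* = 8 + 1/3·(I − 8p_x − 4p_y)/p_x.
Discretionary income = 365 − 8·39.4 − 4·6 = 25.8; y* = 4 + 2/3·25.8/6 = 6.8667.
At I' = 912.5: y* = 67.7. Change: 67.7 − 6.8667 = 60.8333.

Δy* = 60.8333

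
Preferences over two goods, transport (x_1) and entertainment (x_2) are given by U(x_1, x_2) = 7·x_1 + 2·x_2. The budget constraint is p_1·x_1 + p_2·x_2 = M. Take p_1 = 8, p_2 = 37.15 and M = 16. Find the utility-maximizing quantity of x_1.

x_1* = 2

Linear utility — the consumer picks whichever good has higher MU/price: 7/8 = 0.875 vs 2/37.15 = 0.0538.
x_1 gives more utility per dollar, so spend all income on x_1: x_1* = M/p_1, x_2* = 0.
Numerically: x_1* = 2, x_2* = 0.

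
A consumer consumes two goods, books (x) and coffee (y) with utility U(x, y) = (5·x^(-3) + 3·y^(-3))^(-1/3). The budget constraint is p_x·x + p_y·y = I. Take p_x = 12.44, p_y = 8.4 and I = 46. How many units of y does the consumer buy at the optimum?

y* = 2.1685

From the CES first-order condition, (5/3)·(y/x)^(4) = p_x/p_y.
Hence y/x = ((3/5)·p_x/p_y)^(1/(4)), i.e. raised to the 0.25 power.
Substitute y = (y/x)·x into the budget: x* = I/(p_x + p_y·(y/x)).
Numerically y/x = 0.970897, so x* = 46/(12.44 + 8.4·0.970897) = 2.2335 and y* = 0.970897·2.2335 = 2.1685.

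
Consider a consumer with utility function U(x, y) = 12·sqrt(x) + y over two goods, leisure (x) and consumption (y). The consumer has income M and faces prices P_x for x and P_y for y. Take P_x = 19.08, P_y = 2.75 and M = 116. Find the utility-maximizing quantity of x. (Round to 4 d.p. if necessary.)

Thus x* = (6·P_y/P_x)² — independent of M — with the rest of income spent on y.
Plugging in: x* = (6·2.75/19.08)² = 0.7478.

x* = 0.7478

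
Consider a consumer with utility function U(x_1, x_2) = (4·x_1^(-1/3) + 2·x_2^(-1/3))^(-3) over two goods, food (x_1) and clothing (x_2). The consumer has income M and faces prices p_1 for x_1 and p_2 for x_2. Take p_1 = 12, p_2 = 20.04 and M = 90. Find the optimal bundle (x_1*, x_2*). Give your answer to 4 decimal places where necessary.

With the ratio pinned down, the budget gives x_1* = M/(p_1 + p_2·(x_2/x_1)) and x_2* = (x_2/x_1)·x_1*.
Numerically x_2/x_1 = 0.404753, so x_1* = 90/(12 + 20.04·0.404753) = 4.4751 and x_2* = 0.404753·4.4751 = 1.8113.

x_1* = 4.4751, x_2* = 1.8113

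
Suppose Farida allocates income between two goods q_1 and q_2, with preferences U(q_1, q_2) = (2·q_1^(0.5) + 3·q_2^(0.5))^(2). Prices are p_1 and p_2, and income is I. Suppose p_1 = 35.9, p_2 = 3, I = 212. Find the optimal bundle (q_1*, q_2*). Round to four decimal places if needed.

q_1* = 0.2115, q_2* = 68.1361

MU_q_1 ∝ 2·q_1^(-0.5), MU_q_2 ∝ 3·q_2^(-0.5), so MRS = (2/3)·(q_2/q_1)^(0.5) = p_1/p_2.
Solve for the ratio: q_2/q_1 = [(3/2)·p_1/p_2]^(2).
With the ratio pinned down, the budget gives q_1* = I/(p_1 + p_2·(q_2/q_1)) and q_2* = (q_2/q_1)·q_1*.
Numerically q_2/q_1 = 322.2025, so q_1* = 212/(35.9 + 3·322.2025) = 0.2115 and q_2* = 322.2025·0.2115 = 68.1361.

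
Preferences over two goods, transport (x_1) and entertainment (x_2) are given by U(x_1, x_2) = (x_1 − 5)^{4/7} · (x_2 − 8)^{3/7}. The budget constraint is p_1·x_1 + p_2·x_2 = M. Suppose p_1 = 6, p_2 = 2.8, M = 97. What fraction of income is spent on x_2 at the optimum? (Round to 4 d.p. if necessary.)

Discretionary income = 97 − 5·6 − 8·2.8 = 44.6; x_1* = 5 + 4/7·44.6/6 = 9.2476; x_2* = 8 + 3/7·44.6/2.8 = 14.8265.
Expenditure on x_2: 2.8·14.8265 = 41.5143; share = 0.428.

share on x_2 = 0.428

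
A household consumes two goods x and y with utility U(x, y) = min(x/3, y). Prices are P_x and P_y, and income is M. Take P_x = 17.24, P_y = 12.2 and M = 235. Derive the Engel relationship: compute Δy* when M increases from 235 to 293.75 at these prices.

With perfect complements, no substitution: consume in ratio x:y = 3:1.
Budget: P_x·x + P_y·(1/3)·x = M, so (3·P_x + P_y)·x = 3·M.
Demand: x*(P_x,P_y,M) = 3·M/(3·P_x + P_y), y* = M/(3·P_x + P_y).
Here 3·17.24 + 12.2 = 63.92, giving y* = 3.6765.
At M' = 293.75: y* = 4.5956. Change: 4.5956 − 3.6765 = 0.9191.

Δy* = 0.9191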